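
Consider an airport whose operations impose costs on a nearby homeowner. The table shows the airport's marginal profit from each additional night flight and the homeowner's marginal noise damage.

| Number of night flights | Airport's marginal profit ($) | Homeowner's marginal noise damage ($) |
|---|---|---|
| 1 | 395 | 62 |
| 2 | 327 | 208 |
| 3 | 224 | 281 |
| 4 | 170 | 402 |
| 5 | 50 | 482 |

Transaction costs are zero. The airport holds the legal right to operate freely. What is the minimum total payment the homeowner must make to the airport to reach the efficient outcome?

Left alone the airport would choose level 5 (marginal profit stays positive).
Efficient level: k* = 2 (marginal profit ≥ marginal noise damage through 2).
The homeowner must at least cover the airport's forgone profit from cutting 5→2: 224 + 170 + 50 = 444.

$444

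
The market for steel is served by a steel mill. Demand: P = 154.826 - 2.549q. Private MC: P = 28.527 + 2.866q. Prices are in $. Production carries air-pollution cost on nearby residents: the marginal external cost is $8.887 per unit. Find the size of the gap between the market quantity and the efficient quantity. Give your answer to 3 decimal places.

Market equilibrium (private): 28.527 + 2.866q = 154.826 - 2.549q → q_m = 23.3239.
Social marginal cost = private MC + MEC = 37.414 + 2.866q.
Set SMC = demand: 37.414 + 2.866q = 154.826 - 2.549q → q* = 21.6827.
Gap = |23.3239 − 21.6827| = 1.6412.

1.641 units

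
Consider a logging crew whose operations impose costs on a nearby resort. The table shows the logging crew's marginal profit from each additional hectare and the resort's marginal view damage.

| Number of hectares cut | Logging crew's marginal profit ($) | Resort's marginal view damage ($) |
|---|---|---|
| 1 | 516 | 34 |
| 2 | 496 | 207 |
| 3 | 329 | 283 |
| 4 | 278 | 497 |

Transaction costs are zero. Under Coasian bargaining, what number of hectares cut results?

Bargaining reaches the level where marginal profit last exceeds marginal view damage.
That holds through level 3 (329 ≥ 283) but not at 4 (278 < 497).

3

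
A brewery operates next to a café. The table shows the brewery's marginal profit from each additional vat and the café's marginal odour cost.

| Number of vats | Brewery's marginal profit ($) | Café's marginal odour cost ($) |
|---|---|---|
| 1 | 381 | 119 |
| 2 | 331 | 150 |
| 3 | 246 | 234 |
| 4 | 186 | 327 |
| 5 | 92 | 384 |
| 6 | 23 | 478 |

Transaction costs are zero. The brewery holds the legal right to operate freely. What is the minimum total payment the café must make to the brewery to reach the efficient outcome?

Left alone the brewery would choose level 6 (marginal profit stays positive).
Efficient level: k* = 3 (marginal profit ≥ marginal odour cost through 3).
The café must at least cover the brewery's forgone profit from cutting 6→3: 186 + 92 + 23 = 301.

$301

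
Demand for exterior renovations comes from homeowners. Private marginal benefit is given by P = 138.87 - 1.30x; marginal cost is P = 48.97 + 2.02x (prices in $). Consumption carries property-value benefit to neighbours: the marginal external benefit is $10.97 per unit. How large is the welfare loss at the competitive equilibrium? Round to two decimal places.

Market equilibrium (private): 48.97 + 2.02x = 138.87 - 1.30x → x_m = 27.0783.
Social marginal benefit = demand + MEB = 149.84 - 1.30x.
Set SMB = MC: 149.84 - 1.30x = 48.97 + 2.02x → x* = 30.3825.
Height of the DWL triangle at x_m is SMB(x_m) − MC(x_m) = MEB(x_m) = 10.9700.
DWL = ½ × 3.3042 × 10.9700 = 18.1235.

DWL = $18.12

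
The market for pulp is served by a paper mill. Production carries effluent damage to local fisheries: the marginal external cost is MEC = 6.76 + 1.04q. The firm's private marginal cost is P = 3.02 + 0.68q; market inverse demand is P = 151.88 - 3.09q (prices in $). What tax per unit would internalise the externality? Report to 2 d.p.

tax = $37.48 per unit

Social marginal cost = private MC + MEC = 9.78 + 1.72q.
Set SMC = demand: 9.78 + 1.72q = 151.88 - 3.09q → q* = 29.5426.
The Pigouvian tax equals MEC at q*: 6.76 + 1.04×29.5426 = 37.4843.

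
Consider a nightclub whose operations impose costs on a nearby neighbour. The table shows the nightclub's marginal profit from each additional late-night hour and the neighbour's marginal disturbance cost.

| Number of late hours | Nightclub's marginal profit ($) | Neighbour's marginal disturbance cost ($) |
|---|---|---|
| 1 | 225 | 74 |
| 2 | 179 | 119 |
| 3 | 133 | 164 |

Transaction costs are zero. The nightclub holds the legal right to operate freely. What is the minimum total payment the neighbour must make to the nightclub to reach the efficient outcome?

Left alone the nightclub would choose level 3 (marginal profit stays positive).
Efficient level: k* = 2 (marginal profit ≥ marginal disturbance cost through 2).
The neighbour must at least cover the nightclub's forgone profit from cutting 3→2: 133 = 133.

$133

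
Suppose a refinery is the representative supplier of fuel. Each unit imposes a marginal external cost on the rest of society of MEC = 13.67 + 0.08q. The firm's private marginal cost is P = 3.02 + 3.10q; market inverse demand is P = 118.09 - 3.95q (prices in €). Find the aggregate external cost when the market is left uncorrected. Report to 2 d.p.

€233.78

Market equilibrium (private): 3.02 + 3.10q = 118.09 - 3.95q → q_m = 16.3220.
Total external cost = ∫₀^{q_m} (13.67 + 0.08q) dq = 13.67×16.3220 + ½×0.08×16.3220² = 233.7780.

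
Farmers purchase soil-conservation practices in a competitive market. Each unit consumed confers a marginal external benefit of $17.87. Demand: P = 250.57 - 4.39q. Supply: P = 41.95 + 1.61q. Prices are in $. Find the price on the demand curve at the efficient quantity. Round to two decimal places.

Social marginal benefit = demand + MEB = 268.44 - 4.39q.
Set SMB = MC: 268.44 - 4.39q = 41.95 + 1.61q → q* = 37.7483.
Consumer price on the demand curve at q*: 250.57 − 4.39×37.7483 = 84.8550.

P = $84.85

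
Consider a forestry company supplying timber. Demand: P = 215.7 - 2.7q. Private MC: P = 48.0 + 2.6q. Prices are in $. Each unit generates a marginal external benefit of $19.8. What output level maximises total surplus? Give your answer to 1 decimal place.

q* = 35.4

Social marginal cost = private MC − MEB = 28.2 + 2.6q.
Set SMC = demand: 28.2 + 2.6q = 215.7 - 2.7q → q* = 35.3774.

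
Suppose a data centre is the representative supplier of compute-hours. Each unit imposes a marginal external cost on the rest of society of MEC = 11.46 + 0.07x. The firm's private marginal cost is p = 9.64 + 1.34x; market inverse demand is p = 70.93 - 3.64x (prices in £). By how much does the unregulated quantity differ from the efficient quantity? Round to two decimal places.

Market equilibrium (private): 9.64 + 1.34x = 70.93 - 3.64x → x_m = 12.3072.
Social marginal cost = private MC + MEC = 21.10 + 1.41x.
Set SMC = demand: 21.10 + 1.41x = 70.93 - 3.64x → x* = 9.8673.
Gap = |12.3072 − 9.8673| = 2.4399.

2.44 units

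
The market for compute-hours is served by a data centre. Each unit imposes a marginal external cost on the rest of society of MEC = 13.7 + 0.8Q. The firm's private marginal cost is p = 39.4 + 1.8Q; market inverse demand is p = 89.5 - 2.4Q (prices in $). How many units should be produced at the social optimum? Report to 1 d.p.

Social marginal cost = private MC + MEC = 53.1 + 2.6Q.
Set SMC = demand: 53.1 + 2.6Q = 89.5 - 2.4Q → Q* = 7.2800.

Q* = 7.3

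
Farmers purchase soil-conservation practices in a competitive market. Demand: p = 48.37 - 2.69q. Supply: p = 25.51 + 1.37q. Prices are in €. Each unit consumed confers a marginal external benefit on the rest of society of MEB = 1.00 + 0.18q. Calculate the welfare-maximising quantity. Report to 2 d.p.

Social marginal benefit = demand + MEB = 49.37 - 2.51q.
Set SMB = MC: 49.37 - 2.51q = 25.51 + 1.37q → q* = 6.1495.

q* = 6.15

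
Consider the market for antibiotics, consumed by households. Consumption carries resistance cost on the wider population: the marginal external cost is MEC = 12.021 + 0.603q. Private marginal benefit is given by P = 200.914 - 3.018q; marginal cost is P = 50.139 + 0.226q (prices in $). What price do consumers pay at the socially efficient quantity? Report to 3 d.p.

Social marginal benefit = demand − MEC = 188.893 - 3.621q.
Set SMB = MC: 188.893 - 3.621q = 50.139 + 0.226q → q* = 36.0681.
Consumer price on the demand curve at q*: 200.914 − 3.018×36.0681 = 92.0605.

P = $92.060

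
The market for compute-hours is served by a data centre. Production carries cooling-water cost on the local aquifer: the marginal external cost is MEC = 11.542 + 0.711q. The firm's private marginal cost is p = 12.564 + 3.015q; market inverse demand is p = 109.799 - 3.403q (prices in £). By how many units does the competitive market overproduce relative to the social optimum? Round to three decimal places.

Market equilibrium (private): 12.564 + 3.015q = 109.799 - 3.403q → q_m = 15.1504.
Social marginal cost = private MC + MEC = 24.106 + 3.726q.
Set SMC = demand: 24.106 + 3.726q = 109.799 - 3.403q → q* = 12.0203.
Gap = |15.1504 − 12.0203| = 3.1301.

3.130 units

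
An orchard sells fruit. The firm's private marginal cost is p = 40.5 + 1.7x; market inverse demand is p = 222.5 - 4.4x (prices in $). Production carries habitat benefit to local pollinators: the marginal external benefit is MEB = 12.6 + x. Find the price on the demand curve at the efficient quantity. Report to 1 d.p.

P = $54.6

Social marginal cost = private MC − MEB = 27.9 + 0.7x.
Set SMC = demand: 27.9 + 0.7x = 222.5 - 4.4x → x* = 38.1569.
Consumer price on the demand curve at x*: 222.5 − 4.4×38.1569 = 54.6096.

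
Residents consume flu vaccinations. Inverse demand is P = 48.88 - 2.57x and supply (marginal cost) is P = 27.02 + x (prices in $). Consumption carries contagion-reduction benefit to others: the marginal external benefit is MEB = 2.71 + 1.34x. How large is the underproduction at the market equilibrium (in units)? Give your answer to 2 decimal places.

Market equilibrium (private): 27.02 + x = 48.88 - 2.57x → x_m = 6.1232.
Social marginal benefit = demand + MEB = 51.59 - 1.23x.
Set SMB = MC: 51.59 - 1.23x = 27.02 + x → x* = 11.0179.
Gap = |6.1232 − 11.0179| = 4.8947.

4.89 units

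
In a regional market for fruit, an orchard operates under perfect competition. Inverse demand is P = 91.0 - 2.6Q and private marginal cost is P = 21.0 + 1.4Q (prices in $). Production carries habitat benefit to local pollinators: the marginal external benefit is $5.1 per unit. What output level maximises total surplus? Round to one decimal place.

Social marginal cost = private MC − MEB = 15.9 + 1.4Q.
Set SMC = demand: 15.9 + 1.4Q = 91.0 - 2.6Q → Q* = 18.7750.

Q* = 18.8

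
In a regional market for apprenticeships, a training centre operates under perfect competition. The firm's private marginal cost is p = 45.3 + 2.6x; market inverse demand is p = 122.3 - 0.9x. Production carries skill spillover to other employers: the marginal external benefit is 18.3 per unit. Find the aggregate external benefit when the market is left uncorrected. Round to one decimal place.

402.6

Market equilibrium (private): 45.3 + 2.6x = 122.3 - 0.9x → x_m = 22.0000.
Total external benefit = MEB × x_m = 18.3 × 22.0000 = 402.6000.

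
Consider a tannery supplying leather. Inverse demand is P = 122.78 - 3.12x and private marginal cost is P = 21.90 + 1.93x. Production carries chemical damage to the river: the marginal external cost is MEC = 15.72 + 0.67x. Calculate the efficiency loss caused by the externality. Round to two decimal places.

Market equilibrium (private): 21.90 + 1.93x = 122.78 - 3.12x → x_m = 19.9762.
Social marginal cost = private MC + MEC = 37.62 + 2.60x.
Set SMC = demand: 37.62 + 2.60x = 122.78 - 3.12x → x* = 14.8881.
The welfare-loss triangle has base |x_m − x*| and height MEC(x_m) (the vertical gap between SMC and demand is zero at x* and MEC at x_m).
DWL = ½ × 5.0881 × 29.1041 = 74.0423.

DWL = 74.04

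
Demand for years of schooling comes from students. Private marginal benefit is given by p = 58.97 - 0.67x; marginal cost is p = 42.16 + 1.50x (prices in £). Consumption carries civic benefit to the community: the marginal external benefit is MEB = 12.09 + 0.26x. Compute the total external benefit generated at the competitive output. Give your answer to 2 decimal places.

Market equilibrium (private): 42.16 + 1.50x = 58.97 - 0.67x → x_m = 7.7465.
Total external benefit = ∫₀^{x_m} (12.09 + 0.26x) dx = 12.09×7.7465 + ½×0.26×7.7465² = 101.4563.

£101.46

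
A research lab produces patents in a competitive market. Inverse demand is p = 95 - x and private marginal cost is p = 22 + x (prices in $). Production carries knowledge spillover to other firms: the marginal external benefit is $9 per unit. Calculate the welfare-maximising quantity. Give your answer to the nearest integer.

x* = 41

Social marginal cost = private MC − MEB = 13 + x.
Set SMC = demand: 13 + x = 95 - x → x* = 41.0000.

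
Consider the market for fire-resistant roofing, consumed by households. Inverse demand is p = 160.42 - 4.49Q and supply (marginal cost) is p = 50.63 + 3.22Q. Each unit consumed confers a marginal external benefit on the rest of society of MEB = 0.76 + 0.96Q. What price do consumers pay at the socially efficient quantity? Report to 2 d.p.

Social marginal benefit = demand + MEB = 161.18 - 3.53Q.
Set SMB = MC: 161.18 - 3.53Q = 50.63 + 3.22Q → Q* = 16.3778.
Consumer price on the demand curve at Q*: 160.42 − 4.49×16.3778 = 86.8837.

P = 86.88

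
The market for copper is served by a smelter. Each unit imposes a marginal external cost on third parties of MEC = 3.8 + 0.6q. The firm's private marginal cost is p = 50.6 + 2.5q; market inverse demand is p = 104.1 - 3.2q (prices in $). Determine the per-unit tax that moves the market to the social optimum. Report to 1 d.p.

Social marginal cost = private MC + MEC = 54.4 + 3.1q.
Set SMC = demand: 54.4 + 3.1q = 104.1 - 3.2q → q* = 7.8889.
The Pigouvian tax equals MEC at q*: 3.8 + 0.6×7.8889 = 8.5333.

tax = $8.5 per unit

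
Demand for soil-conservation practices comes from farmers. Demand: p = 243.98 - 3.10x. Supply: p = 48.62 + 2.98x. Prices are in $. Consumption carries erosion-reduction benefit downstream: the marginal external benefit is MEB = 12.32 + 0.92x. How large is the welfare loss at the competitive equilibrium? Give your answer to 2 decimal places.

DWL = $169.96

Market equilibrium (private): 48.62 + 2.98x = 243.98 - 3.10x → x_m = 32.1316.
Social marginal benefit = demand + MEB = 256.30 - 2.18x.
Set SMB = MC: 256.30 - 2.18x = 48.62 + 2.98x → x* = 40.2481.
The loss is the area between SMB and MC from x* to x_m; with linear curves that's a triangle of height MEB(x_m).
DWL = ½ × 8.1165 × 41.8811 = 169.9640.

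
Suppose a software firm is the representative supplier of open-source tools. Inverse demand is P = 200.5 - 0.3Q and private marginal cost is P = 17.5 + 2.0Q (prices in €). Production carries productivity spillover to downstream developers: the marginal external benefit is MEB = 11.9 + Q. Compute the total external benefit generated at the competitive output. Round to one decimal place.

Market equilibrium (private): 17.5 + 2.0Q = 200.5 - 0.3Q → Q_m = 79.5652.
Total external benefit = ∫₀^{Q_m} (11.9 + 1.0Q) dQ = 11.9×79.5652 + ½×1.0×79.5652² = 4112.1364.

€4112.1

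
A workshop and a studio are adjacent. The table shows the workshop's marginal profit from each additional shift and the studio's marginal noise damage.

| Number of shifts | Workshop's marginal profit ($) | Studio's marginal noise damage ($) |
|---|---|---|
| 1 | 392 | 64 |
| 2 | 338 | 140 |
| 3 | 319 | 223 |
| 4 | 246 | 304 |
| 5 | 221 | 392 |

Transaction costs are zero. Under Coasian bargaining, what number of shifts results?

Bargaining reaches the level where marginal profit last exceeds marginal noise damage.
That holds through level 3 (319 ≥ 223) but not at 4 (246 < 304).

3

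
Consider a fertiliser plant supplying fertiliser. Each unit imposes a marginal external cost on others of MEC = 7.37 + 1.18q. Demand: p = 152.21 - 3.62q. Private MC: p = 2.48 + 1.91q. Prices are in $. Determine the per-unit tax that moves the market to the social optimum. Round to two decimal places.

tax = $32.40 per unit

Social marginal cost = private MC + MEC = 9.85 + 3.09q.
Set SMC = demand: 9.85 + 3.09q = 152.21 - 3.62q → q* = 21.2161.
The Pigouvian tax equals MEC at q*: 7.37 + 1.18×21.2161 = 32.4050.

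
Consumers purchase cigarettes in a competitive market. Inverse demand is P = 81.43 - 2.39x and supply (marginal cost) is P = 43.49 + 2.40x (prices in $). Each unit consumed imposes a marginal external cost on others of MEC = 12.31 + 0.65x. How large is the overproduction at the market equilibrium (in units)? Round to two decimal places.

Market equilibrium (private): 43.49 + 2.40x = 81.43 - 2.39x → x_m = 7.9207.
Social marginal benefit = demand − MEC = 69.12 - 3.04x.
Set SMB = MC: 69.12 - 3.04x = 43.49 + 2.40x → x* = 4.7114.
Gap = |7.9207 − 4.7114| = 3.2093.

3.21 units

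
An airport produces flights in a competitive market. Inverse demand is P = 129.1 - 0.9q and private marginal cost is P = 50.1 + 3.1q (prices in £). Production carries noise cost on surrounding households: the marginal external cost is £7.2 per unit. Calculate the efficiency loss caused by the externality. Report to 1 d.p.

DWL = £6.5

Market equilibrium (private): 50.1 + 3.1q = 129.1 - 0.9q → q_m = 19.7500.
Social marginal cost = private MC + MEC = 57.3 + 3.1q.
Set SMC = demand: 57.3 + 3.1q = 129.1 - 0.9q → q* = 17.9500.
Height of the DWL triangle at q_m is SMC(q_m) − demand(q_m) = MEC(q_m) = 7.2000.
DWL = ½ × 1.8000 × 7.2000 = 6.4800.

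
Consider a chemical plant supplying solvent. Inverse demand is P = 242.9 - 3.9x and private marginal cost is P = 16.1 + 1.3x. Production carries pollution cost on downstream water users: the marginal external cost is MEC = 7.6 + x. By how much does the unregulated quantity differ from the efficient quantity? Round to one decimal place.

8.3 units

Market equilibrium (private): 16.1 + 1.3x = 242.9 - 3.9x → x_m = 43.6154.
Social marginal cost = private MC + MEC = 23.7 + 2.3x.
Set SMC = demand: 23.7 + 2.3x = 242.9 - 3.9x → x* = 35.3548.
Gap = |43.6154 − 35.3548| = 8.2606.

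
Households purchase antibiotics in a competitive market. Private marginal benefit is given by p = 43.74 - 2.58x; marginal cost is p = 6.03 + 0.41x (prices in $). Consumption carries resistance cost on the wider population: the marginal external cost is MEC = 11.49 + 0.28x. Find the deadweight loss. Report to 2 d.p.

DWL = $34.50

Market equilibrium (private): 6.03 + 0.41x = 43.74 - 2.58x → x_m = 12.6120.
Social marginal benefit = demand − MEC = 32.25 - 2.86x.
Set SMB = MC: 32.25 - 2.86x = 6.03 + 0.41x → x* = 8.0183.
The loss is the area between SMB and MC from x* to x_m; with linear curves that's a triangle of height MEC(x_m).
DWL = ½ × 4.5937 × 15.0214 = 34.5019.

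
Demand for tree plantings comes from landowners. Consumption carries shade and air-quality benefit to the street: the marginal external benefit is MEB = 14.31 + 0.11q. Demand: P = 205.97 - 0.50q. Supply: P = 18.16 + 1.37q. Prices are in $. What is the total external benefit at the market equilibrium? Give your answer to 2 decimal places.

Market equilibrium (private): 18.16 + 1.37q = 205.97 - 0.50q → q_m = 100.4332.
Total external benefit = ∫₀^{q_m} (14.31 + 0.11q) dq = 14.31×100.4332 + ½×0.11×100.4332² = 1991.9746.

$1991.97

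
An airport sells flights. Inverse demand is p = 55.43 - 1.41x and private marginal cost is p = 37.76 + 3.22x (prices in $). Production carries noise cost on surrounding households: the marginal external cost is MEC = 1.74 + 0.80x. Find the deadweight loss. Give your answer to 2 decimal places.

DWL = $2.12

Market equilibrium (private): 37.76 + 3.22x = 55.43 - 1.41x → x_m = 3.8164.
Social marginal cost = private MC + MEC = 39.50 + 4.02x.
Set SMC = demand: 39.50 + 4.02x = 55.43 - 1.41x → x* = 2.9337.
Height of the DWL triangle at x_m is SMC(x_m) − demand(x_m) = MEC(x_m) = 4.7931.
DWL = ½ × 0.8827 × 4.7931 = 2.1154.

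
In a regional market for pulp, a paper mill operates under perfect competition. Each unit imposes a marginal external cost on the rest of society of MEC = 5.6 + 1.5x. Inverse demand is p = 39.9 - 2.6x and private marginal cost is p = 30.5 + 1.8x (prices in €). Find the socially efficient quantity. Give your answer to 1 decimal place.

x* = 0.6

Social marginal cost = private MC + MEC = 36.1 + 3.3x.
Set SMC = demand: 36.1 + 3.3x = 39.9 - 2.6x → x* = 0.6441.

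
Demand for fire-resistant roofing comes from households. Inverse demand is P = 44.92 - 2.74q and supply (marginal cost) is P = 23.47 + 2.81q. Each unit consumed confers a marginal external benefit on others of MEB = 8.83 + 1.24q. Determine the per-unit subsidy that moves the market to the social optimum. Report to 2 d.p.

subsidy = 17.54 per unit

Social marginal benefit = demand + MEB = 53.75 - 1.50q.
Set SMB = MC: 53.75 - 1.50q = 23.47 + 2.81q → q* = 7.0255.
The Pigouvian subsidy equals MEB at q*: 8.83 + 1.24×7.0255 = 17.5416.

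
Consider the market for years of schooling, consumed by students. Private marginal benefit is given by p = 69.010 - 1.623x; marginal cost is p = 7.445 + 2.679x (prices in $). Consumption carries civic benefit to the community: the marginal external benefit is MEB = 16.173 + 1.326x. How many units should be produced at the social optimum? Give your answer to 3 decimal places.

Social marginal benefit = demand + MEB = 85.183 - 0.297x.
Set SMB = MC: 85.183 - 0.297x = 7.445 + 2.679x → x* = 26.1216.

x* = 26.122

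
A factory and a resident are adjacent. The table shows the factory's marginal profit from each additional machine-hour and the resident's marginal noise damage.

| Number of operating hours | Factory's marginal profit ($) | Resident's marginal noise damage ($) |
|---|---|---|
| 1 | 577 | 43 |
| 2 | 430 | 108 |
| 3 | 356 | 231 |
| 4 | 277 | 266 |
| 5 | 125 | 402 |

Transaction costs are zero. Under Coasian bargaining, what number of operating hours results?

4

Bargaining reaches the level where marginal profit last exceeds marginal noise damage.
That holds through level 4 (277 ≥ 266) but not at 5 (125 < 402).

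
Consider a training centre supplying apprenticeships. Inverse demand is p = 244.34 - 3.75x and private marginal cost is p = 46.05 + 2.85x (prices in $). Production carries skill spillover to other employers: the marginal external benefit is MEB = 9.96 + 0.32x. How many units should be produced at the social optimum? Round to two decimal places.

Social marginal cost = private MC − MEB = 36.09 + 2.53x.
Set SMC = demand: 36.09 + 2.53x = 244.34 - 3.75x → x* = 33.1608.

x* = 33.16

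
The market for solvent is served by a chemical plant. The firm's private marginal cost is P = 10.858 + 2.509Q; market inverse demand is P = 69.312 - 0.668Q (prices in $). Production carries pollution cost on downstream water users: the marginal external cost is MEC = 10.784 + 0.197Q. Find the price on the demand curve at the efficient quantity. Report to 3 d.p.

Social marginal cost = private MC + MEC = 21.642 + 2.706Q.
Set SMC = demand: 21.642 + 2.706Q = 69.312 - 0.668Q → Q* = 14.1286.
Consumer price on the demand curve at Q*: 69.312 − 0.668×14.1286 = 59.8741.

P = $59.874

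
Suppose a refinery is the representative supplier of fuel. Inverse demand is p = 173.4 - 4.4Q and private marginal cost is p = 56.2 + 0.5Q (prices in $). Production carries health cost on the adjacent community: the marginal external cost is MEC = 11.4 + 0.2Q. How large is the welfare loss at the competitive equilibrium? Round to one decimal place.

DWL = $25.7

Market equilibrium (private): 56.2 + 0.5Q = 173.4 - 4.4Q → Q_m = 23.9184.
Social marginal cost = private MC + MEC = 67.6 + 0.7Q.
Set SMC = demand: 67.6 + 0.7Q = 173.4 - 4.4Q → Q* = 20.7451.
The loss is the area between SMC and demand from Q* to Q_m; with linear curves that's a triangle of height MEC(Q_m).
DWL = ½ × 3.1733 × 16.1837 = 25.6779.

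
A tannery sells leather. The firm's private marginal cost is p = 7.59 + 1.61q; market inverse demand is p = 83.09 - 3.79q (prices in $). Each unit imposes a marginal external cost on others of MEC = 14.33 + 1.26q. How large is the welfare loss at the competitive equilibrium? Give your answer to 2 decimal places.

Market equilibrium (private): 7.59 + 1.61q = 83.09 - 3.79q → q_m = 13.9815.
Social marginal cost = private MC + MEC = 21.92 + 2.87q.
Set SMC = demand: 21.92 + 2.87q = 83.09 - 3.79q → q* = 9.1847.
The welfare-loss triangle has base |q_m − q*| and height MEC(q_m) (the vertical gap between SMC and demand is zero at q* and MEC at q_m).
DWL = ½ × 4.7968 × 31.9467 = 76.6210.

DWL = $76.62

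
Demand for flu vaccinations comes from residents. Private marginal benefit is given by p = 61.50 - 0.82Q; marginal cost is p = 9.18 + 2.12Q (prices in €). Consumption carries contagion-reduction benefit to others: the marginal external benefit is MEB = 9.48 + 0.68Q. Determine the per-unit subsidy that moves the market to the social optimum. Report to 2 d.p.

subsidy = €28.07 per unit

Social marginal benefit = demand + MEB = 70.98 - 0.14Q.
Set SMB = MC: 70.98 - 0.14Q = 9.18 + 2.12Q → Q* = 27.3451.
The Pigouvian subsidy equals MEB at Q*: 9.48 + 0.68×27.3451 = 28.0747.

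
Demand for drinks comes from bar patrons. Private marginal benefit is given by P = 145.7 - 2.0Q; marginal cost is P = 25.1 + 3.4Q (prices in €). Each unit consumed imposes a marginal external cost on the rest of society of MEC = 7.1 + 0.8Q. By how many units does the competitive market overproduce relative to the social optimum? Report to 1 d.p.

Market equilibrium (private): 25.1 + 3.4Q = 145.7 - 2.0Q → Q_m = 22.3333.
Social marginal benefit = demand − MEC = 138.6 - 2.8Q.
Set SMB = MC: 138.6 - 2.8Q = 25.1 + 3.4Q → Q* = 18.3065.
Gap = |22.3333 − 18.3065| = 4.0268.

4.0 units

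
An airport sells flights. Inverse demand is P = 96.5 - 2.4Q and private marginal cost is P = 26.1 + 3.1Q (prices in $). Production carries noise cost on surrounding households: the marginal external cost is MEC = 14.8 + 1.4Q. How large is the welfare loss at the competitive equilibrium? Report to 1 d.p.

Market equilibrium (private): 26.1 + 3.1Q = 96.5 - 2.4Q → Q_m = 12.8000.
Social marginal cost = private MC + MEC = 40.9 + 4.5Q.
Set SMC = demand: 40.9 + 4.5Q = 96.5 - 2.4Q → Q* = 8.0580.
The welfare-loss triangle has base |Q_m − Q*| and height MEC(Q_m) (the vertical gap between SMC and demand is zero at Q* and MEC at Q_m).
DWL = ½ × 4.7420 × 32.7200 = 77.5791.

DWL = $77.6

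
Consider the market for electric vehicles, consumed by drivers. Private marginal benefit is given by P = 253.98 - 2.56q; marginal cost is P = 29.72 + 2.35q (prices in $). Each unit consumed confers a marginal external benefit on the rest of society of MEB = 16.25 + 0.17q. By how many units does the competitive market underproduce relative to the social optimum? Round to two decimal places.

5.07 units

Market equilibrium (private): 29.72 + 2.35q = 253.98 - 2.56q → q_m = 45.6741.
Social marginal benefit = demand + MEB = 270.23 - 2.39q.
Set SMB = MC: 270.23 - 2.39q = 29.72 + 2.35q → q* = 50.7405.
Gap = |45.6741 − 50.7405| = 5.0664.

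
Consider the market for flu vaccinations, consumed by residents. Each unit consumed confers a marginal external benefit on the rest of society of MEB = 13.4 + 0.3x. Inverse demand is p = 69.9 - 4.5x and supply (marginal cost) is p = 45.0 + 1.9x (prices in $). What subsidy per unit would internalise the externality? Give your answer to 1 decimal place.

Social marginal benefit = demand + MEB = 83.3 - 4.2x.
Set SMB = MC: 83.3 - 4.2x = 45.0 + 1.9x → x* = 6.2787.
The Pigouvian subsidy equals MEB at x*: 13.4 + 0.3×6.2787 = 15.2836.

subsidy = $15.3 per unit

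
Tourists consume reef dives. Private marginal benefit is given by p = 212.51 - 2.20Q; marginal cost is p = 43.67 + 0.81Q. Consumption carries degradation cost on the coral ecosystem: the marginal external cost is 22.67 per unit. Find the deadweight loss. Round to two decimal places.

Market equilibrium (private): 43.67 + 0.81Q = 212.51 - 2.20Q → Q_m = 56.0930.
Social marginal benefit = demand − MEC = 189.84 - 2.20Q.
Set SMB = MC: 189.84 - 2.20Q = 43.67 + 0.81Q → Q* = 48.5615.
Between Q* and Q_m the wedge MC − SMB runs linearly from 0 to MEC(Q_m), so the loss is a triangle.
DWL = ½ × 7.5315 × 22.6700 = 85.3696.

DWL = 85.37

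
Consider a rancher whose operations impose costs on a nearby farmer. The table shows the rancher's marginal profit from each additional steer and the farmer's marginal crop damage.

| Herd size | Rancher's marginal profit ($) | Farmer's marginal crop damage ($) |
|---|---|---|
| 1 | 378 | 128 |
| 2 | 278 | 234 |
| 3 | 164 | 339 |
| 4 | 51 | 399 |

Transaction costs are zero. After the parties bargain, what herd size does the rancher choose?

Bargaining reaches the level where marginal profit last exceeds marginal crop damage.
That holds through level 2 (278 ≥ 234) but not at 3 (164 < 339).

2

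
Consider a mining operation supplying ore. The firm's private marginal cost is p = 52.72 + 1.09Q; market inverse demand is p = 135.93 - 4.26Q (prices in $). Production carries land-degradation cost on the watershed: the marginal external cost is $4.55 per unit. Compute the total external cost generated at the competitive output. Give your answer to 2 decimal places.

Market equilibrium (private): 52.72 + 1.09Q = 135.93 - 4.26Q → Q_m = 15.5533.
Total external cost = MEC × Q_m = 4.55 × 15.5533 = 70.7675.

$70.77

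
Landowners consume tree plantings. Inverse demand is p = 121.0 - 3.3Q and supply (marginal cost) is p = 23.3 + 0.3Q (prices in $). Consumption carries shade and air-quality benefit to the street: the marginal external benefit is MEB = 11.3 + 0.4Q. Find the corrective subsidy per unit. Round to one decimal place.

Social marginal benefit = demand + MEB = 132.3 - 2.9Q.
Set SMB = MC: 132.3 - 2.9Q = 23.3 + 0.3Q → Q* = 34.0625.
The Pigouvian subsidy equals MEB at Q*: 11.3 + 0.4×34.0625 = 24.9250.

subsidy = $24.9 per unit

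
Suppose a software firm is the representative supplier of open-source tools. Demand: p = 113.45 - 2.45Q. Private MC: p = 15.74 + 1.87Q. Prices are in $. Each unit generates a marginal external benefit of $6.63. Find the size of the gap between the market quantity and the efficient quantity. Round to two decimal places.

Market equilibrium (private): 15.74 + 1.87Q = 113.45 - 2.45Q → Q_m = 22.6181.
Social marginal cost = private MC − MEB = 9.11 + 1.87Q.
Set SMC = demand: 9.11 + 1.87Q = 113.45 - 2.45Q → Q* = 24.1528.
Gap = |22.6181 − 24.1528| = 1.5347.

1.53 units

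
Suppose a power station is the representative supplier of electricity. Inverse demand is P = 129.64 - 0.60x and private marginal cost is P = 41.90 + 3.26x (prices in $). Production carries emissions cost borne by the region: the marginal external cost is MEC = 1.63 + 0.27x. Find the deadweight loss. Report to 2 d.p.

DWL = $7.30

Market equilibrium (private): 41.90 + 3.26x = 129.64 - 0.60x → x_m = 22.7306.
Social marginal cost = private MC + MEC = 43.53 + 3.53x.
Set SMC = demand: 43.53 + 3.53x = 129.64 - 0.60x → x* = 20.8499.
The loss is the area between SMC and demand from x* to x_m; with linear curves that's a triangle of height MEC(x_m).
DWL = ½ × 1.8807 × 7.7673 = 7.3040.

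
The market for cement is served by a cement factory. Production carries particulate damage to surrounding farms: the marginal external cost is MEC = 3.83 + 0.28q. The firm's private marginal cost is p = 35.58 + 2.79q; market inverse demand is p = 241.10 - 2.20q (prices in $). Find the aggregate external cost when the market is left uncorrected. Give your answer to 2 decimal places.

Market equilibrium (private): 35.58 + 2.79q = 241.10 - 2.20q → q_m = 41.1864.
Total external cost = ∫₀^{q_m} (3.83 + 0.28q) dq = 3.83×41.1864 + ½×0.28×41.1864² = 395.2286.

$395.23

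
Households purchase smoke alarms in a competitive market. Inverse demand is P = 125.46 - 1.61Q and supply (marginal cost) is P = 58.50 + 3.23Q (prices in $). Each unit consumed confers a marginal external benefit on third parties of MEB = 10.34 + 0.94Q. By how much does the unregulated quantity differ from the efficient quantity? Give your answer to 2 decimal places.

5.99 units

Market equilibrium (private): 58.50 + 3.23Q = 125.46 - 1.61Q → Q_m = 13.8347.
Social marginal benefit = demand + MEB = 135.80 - 0.67Q.
Set SMB = MC: 135.80 - 0.67Q = 58.50 + 3.23Q → Q* = 19.8205.
Gap = |13.8347 − 19.8205| = 5.9858.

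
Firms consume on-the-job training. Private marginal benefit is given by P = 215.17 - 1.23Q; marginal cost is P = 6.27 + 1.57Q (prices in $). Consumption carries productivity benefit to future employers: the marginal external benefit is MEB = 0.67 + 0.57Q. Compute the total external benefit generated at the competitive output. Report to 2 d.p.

$1636.36

Market equilibrium (private): 6.27 + 1.57Q = 215.17 - 1.23Q → Q_m = 74.6071.
Total external benefit = ∫₀^{Q_m} (0.67 + 0.57Q) dQ = 0.67×74.6071 + ½×0.57×74.6071² = 1636.3593.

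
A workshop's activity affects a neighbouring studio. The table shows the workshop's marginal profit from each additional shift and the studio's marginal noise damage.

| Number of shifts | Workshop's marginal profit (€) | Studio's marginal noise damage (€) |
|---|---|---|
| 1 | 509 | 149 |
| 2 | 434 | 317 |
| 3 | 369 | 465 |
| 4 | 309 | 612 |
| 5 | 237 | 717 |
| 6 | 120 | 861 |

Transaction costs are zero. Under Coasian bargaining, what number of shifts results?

2

Bargaining reaches the level where marginal profit last exceeds marginal noise damage.
That holds through level 2 (434 ≥ 317) but not at 3 (369 < 465).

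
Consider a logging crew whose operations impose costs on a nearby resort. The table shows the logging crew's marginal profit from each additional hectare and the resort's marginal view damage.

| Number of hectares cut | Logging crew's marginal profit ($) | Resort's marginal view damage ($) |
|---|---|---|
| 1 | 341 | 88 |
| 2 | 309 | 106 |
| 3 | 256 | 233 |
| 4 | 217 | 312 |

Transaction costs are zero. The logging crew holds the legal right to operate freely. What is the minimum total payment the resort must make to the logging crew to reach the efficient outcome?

$217

Left alone the logging crew would choose level 4 (marginal profit stays positive).
Efficient level: k* = 3 (marginal profit ≥ marginal view damage through 3).
The resort must at least cover the logging crew's forgone profit from cutting 4→3: 217 = 217.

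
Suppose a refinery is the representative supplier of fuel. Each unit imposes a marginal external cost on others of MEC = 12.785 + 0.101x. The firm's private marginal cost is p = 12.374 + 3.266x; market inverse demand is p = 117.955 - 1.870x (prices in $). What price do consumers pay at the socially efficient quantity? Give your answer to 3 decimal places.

Social marginal cost = private MC + MEC = 25.159 + 3.367x.
Set SMC = demand: 25.159 + 3.367x = 117.955 - 1.870x → x* = 17.7193.
Consumer price on the demand curve at x*: 117.955 − 1.870×17.7193 = 84.8199.

P = $84.820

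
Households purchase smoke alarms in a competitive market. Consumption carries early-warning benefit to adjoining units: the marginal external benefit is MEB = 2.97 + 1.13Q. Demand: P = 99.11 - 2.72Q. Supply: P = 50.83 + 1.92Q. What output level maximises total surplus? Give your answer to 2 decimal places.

Social marginal benefit = demand + MEB = 102.08 - 1.59Q.
Set SMB = MC: 102.08 - 1.59Q = 50.83 + 1.92Q → Q* = 14.6011.

Q* = 14.60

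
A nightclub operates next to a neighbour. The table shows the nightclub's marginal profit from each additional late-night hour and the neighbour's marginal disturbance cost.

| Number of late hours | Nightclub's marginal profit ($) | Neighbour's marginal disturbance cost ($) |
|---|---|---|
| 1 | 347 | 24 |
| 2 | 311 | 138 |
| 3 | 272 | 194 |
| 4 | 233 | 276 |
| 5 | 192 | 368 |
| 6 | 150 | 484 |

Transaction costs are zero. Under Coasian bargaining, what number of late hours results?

3

Bargaining reaches the level where marginal profit last exceeds marginal disturbance cost.
That holds through level 3 (272 ≥ 194) but not at 4 (233 < 276).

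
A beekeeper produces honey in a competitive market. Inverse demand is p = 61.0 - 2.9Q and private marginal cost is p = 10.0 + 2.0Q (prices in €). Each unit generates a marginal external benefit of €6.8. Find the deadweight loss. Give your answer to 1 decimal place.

DWL = €4.7

Market equilibrium (private): 10.0 + 2.0Q = 61.0 - 2.9Q → Q_m = 10.4082.
Social marginal cost = private MC − MEB = 3.2 + 2.0Q.
Set SMC = demand: 3.2 + 2.0Q = 61.0 - 2.9Q → Q* = 11.7959.
Between Q* and Q_m the wedge demand − SMC runs linearly from 0 to MEB(Q_m), so the loss is a triangle.
DWL = ½ × 1.3877 × 6.8000 = 4.7182.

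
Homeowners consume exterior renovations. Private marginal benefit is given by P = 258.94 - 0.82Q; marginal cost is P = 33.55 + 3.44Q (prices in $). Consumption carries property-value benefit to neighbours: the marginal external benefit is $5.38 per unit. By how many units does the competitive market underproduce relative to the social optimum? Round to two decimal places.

Market equilibrium (private): 33.55 + 3.44Q = 258.94 - 0.82Q → Q_m = 52.9085.
Social marginal benefit = demand + MEB = 264.32 - 0.82Q.
Set SMB = MC: 264.32 - 0.82Q = 33.55 + 3.44Q → Q* = 54.1714.
Gap = |52.9085 − 54.1714| = 1.2629.

1.26 units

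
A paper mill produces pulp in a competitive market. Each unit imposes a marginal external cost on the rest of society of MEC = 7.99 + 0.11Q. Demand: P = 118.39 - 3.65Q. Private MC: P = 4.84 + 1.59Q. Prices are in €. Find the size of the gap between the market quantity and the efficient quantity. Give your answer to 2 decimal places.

Market equilibrium (private): 4.84 + 1.59Q = 118.39 - 3.65Q → Q_m = 21.6698.
Social marginal cost = private MC + MEC = 12.83 + 1.70Q.
Set SMC = demand: 12.83 + 1.70Q = 118.39 - 3.65Q → Q* = 19.7308.
Gap = |21.6698 − 19.7308| = 1.9390.

1.94 units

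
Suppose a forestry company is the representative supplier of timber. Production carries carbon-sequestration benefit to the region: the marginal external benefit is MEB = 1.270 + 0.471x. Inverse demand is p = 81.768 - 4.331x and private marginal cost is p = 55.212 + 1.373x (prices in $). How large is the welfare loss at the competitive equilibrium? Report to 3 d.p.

DWL = $1.146

Market equilibrium (private): 55.212 + 1.373x = 81.768 - 4.331x → x_m = 4.6557.
Social marginal cost = private MC − MEB = 53.942 + 0.902x.
Set SMC = demand: 53.942 + 0.902x = 81.768 - 4.331x → x* = 5.3174.
Height of the DWL triangle at x_m is demand(x_m) − SMC(x_m) = MEB(x_m) = 3.4628.
DWL = ½ × 0.6617 × 3.4628 = 1.1457.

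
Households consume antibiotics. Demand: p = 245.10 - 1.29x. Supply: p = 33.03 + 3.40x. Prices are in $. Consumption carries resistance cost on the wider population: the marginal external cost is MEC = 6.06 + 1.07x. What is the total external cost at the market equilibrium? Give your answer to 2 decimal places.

$1367.89

Market equilibrium (private): 33.03 + 3.40x = 245.10 - 1.29x → x_m = 45.2175.
Total external cost = ∫₀^{x_m} (6.06 + 1.07x) dx = 6.06×45.2175 + ½×1.07×45.2175² = 1367.8910.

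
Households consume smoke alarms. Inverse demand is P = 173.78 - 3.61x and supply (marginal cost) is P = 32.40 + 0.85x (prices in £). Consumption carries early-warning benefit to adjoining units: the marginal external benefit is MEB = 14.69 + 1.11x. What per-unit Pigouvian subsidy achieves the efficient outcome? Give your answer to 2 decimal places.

Social marginal benefit = demand + MEB = 188.47 - 2.50x.
Set SMB = MC: 188.47 - 2.50x = 32.40 + 0.85x → x* = 46.5881.
The Pigouvian subsidy equals MEB at x*: 14.69 + 1.11×46.5881 = 66.4028.

subsidy = £66.40 per unit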